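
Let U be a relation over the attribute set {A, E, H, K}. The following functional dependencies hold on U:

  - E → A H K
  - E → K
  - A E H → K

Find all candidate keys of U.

E

Attribute E never appears on the right-hand side of any dependency, so E must belong to every candidate key.
{E}⁺ = {A, E, H, K}, which is all of the schema, so {E} is the only candidate key.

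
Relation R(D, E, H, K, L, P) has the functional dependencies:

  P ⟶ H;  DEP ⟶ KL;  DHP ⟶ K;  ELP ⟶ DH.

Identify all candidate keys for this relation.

(D, E, P), (E, L, P)

Attributes E, P never appear on any right-hand side, so every candidate key must contain {E, P}.
{E, P}⁺ = {E, H, P}, which is not all of the schema, so we must add further attributes.
{D, E, P}⁺: P→H adds H; DEP→KL adds K, L → {D, E, H, K, L, P}. Minimal: {E, P}⁺ = {E, H, P}; {D, P}⁺ = {D, H, K, P}; {D, E}⁺ = {D, E} — none reach the full schema.
{E, L, P}⁺: P→H adds H; ELP→DH adds D; DEP→KL adds K → {D, E, H, K, L, P}. Minimal: {L, P}⁺ = {H, L, P}; {E, P}⁺ = {E, H, P}; {E, L}⁺ = {E, L} — none reach the full schema.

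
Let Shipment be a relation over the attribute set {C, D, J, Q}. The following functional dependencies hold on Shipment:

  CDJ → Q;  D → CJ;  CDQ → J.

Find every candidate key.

{D}

Attribute D never appears on the right-hand side of any dependency, so D must belong to every candidate key.
{D}⁺ = {C, D, J, Q}, which is all of the schema, so {D} is the only candidate key.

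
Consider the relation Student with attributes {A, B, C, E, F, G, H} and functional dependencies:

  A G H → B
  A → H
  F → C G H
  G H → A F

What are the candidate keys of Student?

{E, F}, {A, E, G}, {E, G, H}

Attribute E never appears on the right-hand side of any dependency, so E must belong to every candidate key.
{E}⁺ = {E}, which is not all of the schema, so we must add further attributes.
{E, F}⁺: F→CGH adds C, G, H; GH→AF adds A; AGH→B adds B → {A, B, C, E, F, G, H}. Minimal: {F}⁺ = {A, B, C, F, G, H}; {E}⁺ = {E} — none reach the full schema.
{A, E, G}⁺: A→H adds H; GH→AF adds F; AGH→B adds B; F→CGH adds C → {A, B, C, E, F, G, H}. Minimal: {E, G}⁺ = {E, G}; {A, G}⁺ = {A, B, C, F, G, H}; {A, E}⁺ = {A, E, H} — none reach the full schema.
{E, G, H}⁺: GH→AF adds A, F; AGH→B adds B; F→CGH adds C → {A, B, C, E, F, G, H}. Minimal: {G, H}⁺ = {A, B, C, F, G, H}; {E, H}⁺ = {E, H}; {E, G}⁺ = {E, G} — none reach the full schema.
Any other superkey contains one of these as a subset, so there are no further candidate keys.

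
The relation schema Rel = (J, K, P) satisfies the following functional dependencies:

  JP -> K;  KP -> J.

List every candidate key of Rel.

{J, P}, {K, P}

{J, P}⁺: JP→K adds K → {J, K, P}.
{K, P}⁺: KP→J adds J → {J, K, P}.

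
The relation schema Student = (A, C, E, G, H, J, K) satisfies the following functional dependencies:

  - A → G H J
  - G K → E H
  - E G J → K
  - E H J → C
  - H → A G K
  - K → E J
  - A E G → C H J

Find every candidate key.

{A}⁺: A→GHJ adds G, H, J; H→AGK adds K; K→EJ adds E; AEG→CHJ adds C → {A, C, E, G, H, J, K}.
{H}⁺: H→AGK adds A, G, K; K→EJ adds E, J; AEG→CHJ adds C → {A, C, E, G, H, J, K}.
{G, K}⁺: GK→EH adds E, H; H→AGK adds A; K→EJ adds J; AEG→CHJ adds C → {A, C, E, G, H, J, K}. Minimal: {K}⁺ = {E, J, K}; {G}⁺ = {G} — none reach the full schema.
{E, G, J}⁺: EGJ→K adds K; GK→EH adds H; EHJ→C adds C; H→AGK adds A → {A, C, E, G, H, J, K}. Minimal: {G, J}⁺ = {G, J}; {E, J}⁺ = {E, J}; {E, G}⁺ = {E, G} — none reach the full schema.

A, H, GK, EGJ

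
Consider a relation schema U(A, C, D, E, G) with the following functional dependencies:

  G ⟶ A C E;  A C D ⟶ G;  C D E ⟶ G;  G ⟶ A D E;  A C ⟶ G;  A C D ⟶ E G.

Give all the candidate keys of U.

{G}⁺: G→ACE adds A, C, E; G→ADE adds D → {A, C, D, E, G}.
{A, C}⁺: AC→G adds G; G→ACE adds E; G→ADE adds D → {A, C, D, E, G}.
{C, D, E}⁺: CDE→G adds G; G→ADE adds A → {A, C, D, E, G}.
Any other superkey contains one of these as a subset, so there are no further candidate keys.

(G), (A, C), (C, D, E)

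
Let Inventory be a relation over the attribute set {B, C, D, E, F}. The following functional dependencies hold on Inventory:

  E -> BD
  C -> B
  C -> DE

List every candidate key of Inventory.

{C, F}⁺: C→B adds B; C→DE adds D, E → {B, C, D, E, F}. Minimal: {F}⁺ = {F}; {C}⁺ = {B, C, D, E} — none reach the full schema.

CF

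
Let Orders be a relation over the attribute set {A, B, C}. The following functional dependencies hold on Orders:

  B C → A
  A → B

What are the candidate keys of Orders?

{A, C}; {B, C}

Attribute C never appears on the right-hand side of any dependency, so C must belong to every candidate key.
{C}⁺ = {C}, which is not all of the schema, so we must add further attributes.
{A, C}⁺: A→B adds B → {A, B, C}. Minimal: {C}⁺ = {C}; {A}⁺ = {A, B} — none reach the full schema.
{B, C}⁺: BC→A adds A → {A, B, C}. Minimal: {C}⁺ = {C}; {B}⁺ = {B} — none reach the full schema.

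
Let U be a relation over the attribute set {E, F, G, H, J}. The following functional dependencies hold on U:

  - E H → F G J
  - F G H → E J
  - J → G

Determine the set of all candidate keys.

Attribute H never appears on the right-hand side of any dependency, so H must belong to every candidate key.
{H}⁺ = {H}, which is not all of the schema, so we must add further attributes.
{E, H}⁺: EH→FGJ adds F, G, J → {E, F, G, H, J}. Minimal: {H}⁺ = {H}; {E}⁺ = {E} — none reach the full schema.
{F, G, H}⁺: FGH→EJ adds E, J → {E, F, G, H, J}. Minimal: {G, H}⁺ = {G, H}; {F, H}⁺ = {F, H}; {F, G}⁺ = {F, G} — none reach the full schema.
{F, H, J}⁺: J→G adds G; FGH→EJ adds E → {E, F, G, H, J}. Minimal: {H, J}⁺ = {G, H, J}; {F, J}⁺ = {F, G, J}; {F, H}⁺ = {F, H} — none reach the full schema.

EH; FGH; FHJ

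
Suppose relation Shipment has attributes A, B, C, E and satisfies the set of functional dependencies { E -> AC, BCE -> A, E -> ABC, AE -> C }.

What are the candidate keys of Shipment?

Attribute E never appears on the right-hand side of any dependency, so E must belong to every candidate key.
{E}⁺ = {A, B, C, E}, which is all of the schema, so {E} is the only candidate key.

(E)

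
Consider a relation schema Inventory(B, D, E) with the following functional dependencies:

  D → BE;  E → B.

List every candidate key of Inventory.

{D}

Attribute D never appears on the right-hand side of any dependency, so D must belong to every candidate key.
{D}⁺ = {B, D, E}, which is all of the schema, so {D} is the only candidate key.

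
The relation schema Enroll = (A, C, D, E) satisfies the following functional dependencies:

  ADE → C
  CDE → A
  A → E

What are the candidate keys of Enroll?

Attribute D never appears on the right-hand side of any dependency, so D must belong to every candidate key.
{D}⁺ = {D}, which is not all of the schema, so we must add further attributes.
{A, D}⁺: A→E adds E; ADE→C adds C → {A, C, D, E}. Minimal: {D}⁺ = {D}; {A}⁺ = {A, E} — none reach the full schema.
{C, D, E}⁺: CDE→A adds A → {A, C, D, E}. Minimal: {D, E}⁺ = {D, E}; {C, E}⁺ = {C, E}; {C, D}⁺ = {C, D} — none reach the full schema.
Any other superkey contains one of these as a subset, so there are no further candidate keys.

{A, D}; {C, D, E}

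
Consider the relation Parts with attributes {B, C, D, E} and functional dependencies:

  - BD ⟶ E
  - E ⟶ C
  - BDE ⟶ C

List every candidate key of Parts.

(B, D)

Attributes B, D never appear on any right-hand side, so every candidate key must contain {B, D}.
{B, D}⁺ = {B, C, D, E}, which is all of the schema, so {B, D} is the only candidate key.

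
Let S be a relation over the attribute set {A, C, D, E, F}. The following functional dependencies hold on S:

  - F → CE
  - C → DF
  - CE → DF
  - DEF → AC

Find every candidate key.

{C}⁺: C→DF adds D, F; F→CE adds E; DEF→AC adds A → {A, C, D, E, F}.
{F}⁺: F→CE adds C, E; C→DF adds D; DEF→AC adds A → {A, C, D, E, F}.

C; F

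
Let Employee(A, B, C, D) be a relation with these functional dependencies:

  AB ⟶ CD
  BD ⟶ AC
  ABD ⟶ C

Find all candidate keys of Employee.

Attribute B never appears on the right-hand side of any dependency, so B must belong to every candidate key.
{B}⁺ = {B}, which is not all of the schema, so we must add further attributes.
{A, B}⁺: AB→CD adds C, D → {A, B, C, D}. Minimal: {B}⁺ = {B}; {A}⁺ = {A} — none reach the full schema.
{B, D}⁺: BD→AC adds A, C → {A, B, C, D}. Minimal: {D}⁺ = {D}; {B}⁺ = {B} — none reach the full schema.

{A, B}, {B, D}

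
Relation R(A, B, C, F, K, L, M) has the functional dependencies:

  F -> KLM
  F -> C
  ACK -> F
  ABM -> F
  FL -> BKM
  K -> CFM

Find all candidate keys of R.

Attribute A never appears on the right-hand side of any dependency, so A must belong to every candidate key.
{A}⁺ = {A}, which is not all of the schema, so we must add further attributes.
{A, F}⁺: F→KLM adds K, L, M; F→C adds C; FL→BKM adds B → {A, B, C, F, K, L, M}.
{A, K}⁺: K→CFM adds C, F, M; F→KLM adds L; FL→BKM adds B → {A, B, C, F, K, L, M}.
{A, B, M}⁺: ABM→F adds F; F→KLM adds K, L; F→C adds C → {A, B, C, F, K, L, M}.
Any other superkey contains one of these as a subset, so there are no further candidate keys.

(A, F), (A, K), (A, B, M)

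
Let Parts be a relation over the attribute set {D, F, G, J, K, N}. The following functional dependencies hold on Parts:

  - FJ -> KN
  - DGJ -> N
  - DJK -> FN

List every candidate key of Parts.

{D, F, G, J}⁺: FJ→KN adds K, N → {D, F, G, J, K, N}. Minimal: {F, G, J}⁺ = {F, G, J, K, N}; {D, G, J}⁺ = {D, G, J, N}; {D, F, J}⁺ = {D, F, J, K, N}; … — none reach the full schema.
{D, G, J, K}⁺: DGJ→N adds N; DJK→FN adds F → {D, F, G, J, K, N}. Minimal: {G, J, K}⁺ = {G, J, K}; {D, J, K}⁺ = {D, F, J, K, N}; {D, G, K}⁺ = {D, G, K}; … — none reach the full schema.

{D, F, G, J}; {D, G, J, K}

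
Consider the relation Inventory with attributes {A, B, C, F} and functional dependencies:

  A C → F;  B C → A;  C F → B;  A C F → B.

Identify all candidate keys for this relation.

Attribute C never appears on the right-hand side of any dependency, so C must belong to every candidate key.
{C}⁺ = {C}, which is not all of the schema, so we must add further attributes.
{A, C}⁺: AC→F adds F; CF→B adds B → {A, B, C, F}. Minimal: {C}⁺ = {C}; {A}⁺ = {A} — none reach the full schema.
{B, C}⁺: BC→A adds A; AC→F adds F → {A, B, C, F}. Minimal: {C}⁺ = {C}; {B}⁺ = {B} — none reach the full schema.
{C, F}⁺: CF→B adds B; BC→A adds A → {A, B, C, F}. Minimal: {F}⁺ = {F}; {C}⁺ = {C} — none reach the full schema.
Any other superkey contains one of these as a subset, so there are no further candidate keys.

{A, C}; {B, C}; {C, F}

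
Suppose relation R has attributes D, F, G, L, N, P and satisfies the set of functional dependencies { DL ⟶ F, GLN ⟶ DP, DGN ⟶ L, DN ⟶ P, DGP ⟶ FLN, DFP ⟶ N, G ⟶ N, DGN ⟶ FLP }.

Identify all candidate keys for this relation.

Attribute G never appears on the right-hand side of any dependency, so G must belong to every candidate key.
{G}⁺ = {G, N}, which is not all of the schema, so we must add further attributes.
{D, G}⁺: G→N adds N; DGN→FLP adds F, L, P → {D, F, G, L, N, P}. Minimal: {G}⁺ = {G, N}; {D}⁺ = {D} — none reach the full schema.
{G, L}⁺: G→N adds N; GLN→DP adds D, P; DGP→FLN adds F → {D, F, G, L, N, P}. Minimal: {L}⁺ = {L}; {G}⁺ = {G, N} — none reach the full schema.

{D, G}; {G, L}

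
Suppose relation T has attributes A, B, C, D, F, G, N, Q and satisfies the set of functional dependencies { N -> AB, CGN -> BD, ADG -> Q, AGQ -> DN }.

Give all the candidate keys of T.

(C, F, G, N); (A, C, D, F, G); (A, C, F, G, Q)

{C, F, G, N}⁺: N→AB adds A, B; CGN→BD adds D; ADG→Q adds Q → {A, B, C, D, F, G, N, Q}.
{A, C, D, F, G}⁺: ADG→Q adds Q; AGQ→DN adds N; N→AB adds B → {A, B, C, D, F, G, N, Q}.
{A, C, F, G, Q}⁺: AGQ→DN adds D, N; N→AB adds B → {A, B, C, D, F, G, N, Q}.
Any other superkey contains one of these as a subset, so there are no further candidate keys.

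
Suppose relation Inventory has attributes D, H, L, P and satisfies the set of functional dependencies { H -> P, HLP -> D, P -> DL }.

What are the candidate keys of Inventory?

H

Attribute H never appears on the right-hand side of any dependency, so H must belong to every candidate key.
{H}⁺ = {D, H, L, P}, which is all of the schema, so {H} is the only candidate key.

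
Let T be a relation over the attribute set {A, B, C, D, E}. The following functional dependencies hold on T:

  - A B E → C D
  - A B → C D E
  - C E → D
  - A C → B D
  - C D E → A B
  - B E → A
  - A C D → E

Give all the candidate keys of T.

{A, B}, {A, C}, {B, E}, {C, E}

{A, B}⁺: AB→CDE adds C, D, E → {A, B, C, D, E}. Minimal: {B}⁺ = {B}; {A}⁺ = {A} — none reach the full schema.
{A, C}⁺: AC→BD adds B, D; ACD→E adds E → {A, B, C, D, E}. Minimal: {C}⁺ = {C}; {A}⁺ = {A} — none reach the full schema.
{B, E}⁺: BE→A adds A; ABE→CD adds C, D → {A, B, C, D, E}. Minimal: {E}⁺ = {E}; {B}⁺ = {B} — none reach the full schema.
{C, E}⁺: CE→D adds D; CDE→AB adds A, B → {A, B, C, D, E}. Minimal: {E}⁺ = {E}; {C}⁺ = {C} — none reach the full schema.
Any other superkey contains one of these as a subset, so there are no further candidate keys.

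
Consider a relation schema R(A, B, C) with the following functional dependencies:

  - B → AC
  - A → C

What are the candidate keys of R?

Attribute B never appears on the right-hand side of any dependency, so B must belong to every candidate key.
{B}⁺ = {A, B, C}, which is all of the schema, so {B} is the only candidate key.

(B)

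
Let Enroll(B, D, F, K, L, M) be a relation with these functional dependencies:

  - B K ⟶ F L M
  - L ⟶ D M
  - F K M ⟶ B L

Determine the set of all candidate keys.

{B, K}; {F, K, L}; {F, K, M}

Attribute K never appears on the right-hand side of any dependency, so K must belong to every candidate key.
{K}⁺ = {K}, which is not all of the schema, so we must add further attributes.
{B, K}⁺: BK→FLM adds F, L, M; L→DM adds D → {B, D, F, K, L, M}.
{F, K, L}⁺: L→DM adds D, M; FKM→BL adds B → {B, D, F, K, L, M}.
{F, K, M}⁺: FKM→BL adds B, L; L→DM adds D → {B, D, F, K, L, M}.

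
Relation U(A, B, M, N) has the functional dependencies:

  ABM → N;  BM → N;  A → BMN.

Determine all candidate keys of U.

{A}

Attribute A never appears on the right-hand side of any dependency, so A must belong to every candidate key.
{A}⁺ = {A, B, M, N}, which is all of the schema, so {A} is the only candidate key.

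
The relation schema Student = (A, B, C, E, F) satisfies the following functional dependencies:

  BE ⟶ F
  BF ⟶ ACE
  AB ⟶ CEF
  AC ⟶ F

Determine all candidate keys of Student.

AB; BE; BF

{A, B}⁺: AB→CEF adds C, E, F → {A, B, C, E, F}. Minimal: {B}⁺ = {B}; {A}⁺ = {A} — none reach the full schema.
{B, E}⁺: BE→F adds F; BF→ACE adds A, C → {A, B, C, E, F}. Minimal: {E}⁺ = {E}; {B}⁺ = {B} — none reach the full schema.
{B, F}⁺: BF→ACE adds A, C, E → {A, B, C, E, F}. Minimal: {F}⁺ = {F}; {B}⁺ = {B} — none reach the full schema.
Any other superkey contains one of these as a subset, so there are no further candidate keys.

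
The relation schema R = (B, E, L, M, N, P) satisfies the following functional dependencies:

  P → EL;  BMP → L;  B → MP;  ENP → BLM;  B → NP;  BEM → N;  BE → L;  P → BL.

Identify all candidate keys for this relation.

{B}⁺: B→MP adds M, P; B→NP adds N; P→BL adds L; P→EL adds E → {B, E, L, M, N, P}.
{P}⁺: P→EL adds E, L; P→BL adds B; B→MP adds M; B→NP adds N → {B, E, L, M, N, P}.
Any other superkey contains one of these as a subset, so there are no further candidate keys.

B; P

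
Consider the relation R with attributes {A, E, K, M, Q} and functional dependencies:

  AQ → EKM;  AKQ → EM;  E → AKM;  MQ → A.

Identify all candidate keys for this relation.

{A, Q}, {E, Q}, {M, Q}

Attribute Q never appears on the right-hand side of any dependency, so Q must belong to every candidate key.
{Q}⁺ = {Q}, which is not all of the schema, so we must add further attributes.
{A, Q}⁺: AQ→EKM adds E, K, M → {A, E, K, M, Q}.
{E, Q}⁺: E→AKM adds A, K, M → {A, E, K, M, Q}.
{M, Q}⁺: MQ→A adds A; AQ→EKM adds E, K → {A, E, K, M, Q}.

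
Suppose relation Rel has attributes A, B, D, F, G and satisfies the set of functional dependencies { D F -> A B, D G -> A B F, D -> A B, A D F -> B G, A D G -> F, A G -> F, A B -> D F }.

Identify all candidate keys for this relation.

(D), (A, B)

{D}⁺: D→AB adds A, B; AB→DF adds F; ADF→BG adds G → {A, B, D, F, G}.
{A, B}⁺: AB→DF adds D, F; ADF→BG adds G → {A, B, D, F, G}. Minimal: {B}⁺ = {B}; {A}⁺ = {A} — none reach the full schema.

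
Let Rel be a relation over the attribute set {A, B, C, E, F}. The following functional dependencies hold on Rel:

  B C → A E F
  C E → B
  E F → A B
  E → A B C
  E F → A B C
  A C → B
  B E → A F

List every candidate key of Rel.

(E), (A, C), (B, C)

{E}⁺: E→ABC adds A, B, C; BE→AF adds F → {A, B, C, E, F}.
{A, C}⁺: AC→B adds B; BC→AEF adds E, F → {A, B, C, E, F}. Minimal: {C}⁺ = {C}; {A}⁺ = {A} — none reach the full schema.
{B, C}⁺: BC→AEF adds A, E, F → {A, B, C, E, F}. Minimal: {C}⁺ = {C}; {B}⁺ = {B} — none reach the full schema.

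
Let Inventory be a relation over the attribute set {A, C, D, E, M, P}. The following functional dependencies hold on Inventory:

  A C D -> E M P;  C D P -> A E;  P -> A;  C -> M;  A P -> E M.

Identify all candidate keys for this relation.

{A, C, D}, {C, D, P}

Attributes C, D never appear on any right-hand side, so every candidate key must contain {C, D}.
{C, D}⁺ = {C, D, M}, which is not all of the schema, so we must add further attributes.
{A, C, D}⁺: ACD→EMP adds E, M, P → {A, C, D, E, M, P}.
{C, D, P}⁺: CDP→AE adds A, E; C→M adds M → {A, C, D, E, M, P}.
Any other superkey contains one of these as a subset, so there are no further candidate keys.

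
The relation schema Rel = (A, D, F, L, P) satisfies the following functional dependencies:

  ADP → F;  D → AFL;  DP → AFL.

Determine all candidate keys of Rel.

(D, P)

Attributes D, P never appear on any right-hand side, so every candidate key must contain {D, P}.
{D, P}⁺ = {A, D, F, L, P}, which is all of the schema, so {D, P} is the only candidate key.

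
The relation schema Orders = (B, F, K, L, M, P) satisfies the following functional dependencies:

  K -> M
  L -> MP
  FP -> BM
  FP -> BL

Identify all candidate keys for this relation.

Attributes F, K never appear on any right-hand side, so every candidate key must contain {F, K}.
{F, K}⁺ = {F, K, M}, which is not all of the schema, so we must add further attributes.
{F, K, L}⁺: K→M adds M; L→MP adds P; FP→BM adds B → {B, F, K, L, M, P}. Minimal: {K, L}⁺ = {K, L, M, P}; {F, L}⁺ = {B, F, L, M, P}; {F, K}⁺ = {F, K, M} — none reach the full schema.
{F, K, P}⁺: K→M adds M; FP→BM adds B; FP→BL adds L → {B, F, K, L, M, P}. Minimal: {K, P}⁺ = {K, M, P}; {F, P}⁺ = {B, F, L, M, P}; {F, K}⁺ = {F, K, M} — none reach the full schema.

(F, K, L), (F, K, P)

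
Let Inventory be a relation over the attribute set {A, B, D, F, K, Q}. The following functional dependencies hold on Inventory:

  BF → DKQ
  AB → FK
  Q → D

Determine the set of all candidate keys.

Attributes A, B never appear on any right-hand side, so every candidate key must contain {A, B}.
{A, B}⁺ = {A, B, D, F, K, Q}, which is all of the schema, so {A, B} is the only candidate key.

{A, B}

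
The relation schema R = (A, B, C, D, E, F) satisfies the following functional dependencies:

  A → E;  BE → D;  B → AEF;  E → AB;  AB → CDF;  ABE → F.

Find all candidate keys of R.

(A), (B), (E)

{A}⁺: A→E adds E; E→AB adds B; AB→CDF adds C, D, F → {A, B, C, D, E, F}.
{B}⁺: B→AEF adds A, E, F; AB→CDF adds C, D → {A, B, C, D, E, F}.
{E}⁺: E→AB adds A, B; AB→CDF adds C, D, F → {A, B, C, D, E, F}.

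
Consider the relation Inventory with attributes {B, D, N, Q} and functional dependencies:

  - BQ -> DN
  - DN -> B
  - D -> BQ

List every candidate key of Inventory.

{D}⁺: D→BQ adds B, Q; BQ→DN adds N → {B, D, N, Q}.
{B, Q}⁺: BQ→DN adds D, N → {B, D, N, Q}. Minimal: {Q}⁺ = {Q}; {B}⁺ = {B} — none reach the full schema.

{D}, {B, Q}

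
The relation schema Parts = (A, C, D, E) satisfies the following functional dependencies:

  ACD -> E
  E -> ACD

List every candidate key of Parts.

{E}⁺: E→ACD adds A, C, D → {A, C, D, E}.
{A, C, D}⁺: ACD→E adds E → {A, C, D, E}. Minimal: {C, D}⁺ = {C, D}; {A, D}⁺ = {A, D}; {A, C}⁺ = {A, C} — none reach the full schema.
Any other superkey contains one of these as a subset, so there are no further candidate keys.

E, ACD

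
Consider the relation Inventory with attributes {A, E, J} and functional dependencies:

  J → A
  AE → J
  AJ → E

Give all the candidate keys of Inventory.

{J}⁺: J→A adds A; AJ→E adds E → {A, E, J}.
{A, E}⁺: AE→J adds J → {A, E, J}.
Any other superkey contains one of these as a subset, so there are no further candidate keys.

(J); (A, E)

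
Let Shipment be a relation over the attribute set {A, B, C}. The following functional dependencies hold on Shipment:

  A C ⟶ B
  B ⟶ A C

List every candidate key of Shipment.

{B}; {A, C}

{B}⁺: B→AC adds A, C → {A, B, C}.
{A, C}⁺: AC→B adds B → {A, B, C}. Minimal: {C}⁺ = {C}; {A}⁺ = {A} — none reach the full schema.
Any other superkey contains one of these as a subset, so there are no further candidate keys.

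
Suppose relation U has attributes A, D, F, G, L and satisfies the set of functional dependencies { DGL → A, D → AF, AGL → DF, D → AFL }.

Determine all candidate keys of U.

{D, G}⁺: D→AF adds A, F; D→AFL adds L → {A, D, F, G, L}. Minimal: {G}⁺ = {G}; {D}⁺ = {A, D, F, L} — none reach the full schema.
{A, G, L}⁺: AGL→DF adds D, F → {A, D, F, G, L}. Minimal: {G, L}⁺ = {G, L}; {A, L}⁺ = {A, L}; {A, G}⁺ = {A, G} — none reach the full schema.

{D, G}, {A, G, L}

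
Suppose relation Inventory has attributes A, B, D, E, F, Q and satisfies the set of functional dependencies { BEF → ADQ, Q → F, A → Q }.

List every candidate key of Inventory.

{A, B, E}, {B, E, F}, {B, E, Q}

Attributes B, E never appear on any right-hand side, so every candidate key must contain {B, E}.
{B, E}⁺ = {B, E}, which is not all of the schema, so we must add further attributes.
{A, B, E}⁺: A→Q adds Q; Q→F adds F; BEF→ADQ adds D → {A, B, D, E, F, Q}. Minimal: {B, E}⁺ = {B, E}; {A, E}⁺ = {A, E, F, Q}; {A, B}⁺ = {A, B, F, Q} — none reach the full schema.
{B, E, F}⁺: BEF→ADQ adds A, D, Q → {A, B, D, E, F, Q}. Minimal: {E, F}⁺ = {E, F}; {B, F}⁺ = {B, F}; {B, E}⁺ = {B, E} — none reach the full schema.
{B, E, Q}⁺: Q→F adds F; BEF→ADQ adds A, D → {A, B, D, E, F, Q}. Minimal: {E, Q}⁺ = {E, F, Q}; {B, Q}⁺ = {B, F, Q}; {B, E}⁺ = {B, E} — none reach the full schema.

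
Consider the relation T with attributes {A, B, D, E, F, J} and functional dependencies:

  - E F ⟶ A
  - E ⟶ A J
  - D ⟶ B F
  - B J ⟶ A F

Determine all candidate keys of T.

Attributes D, E never appear on any right-hand side, so every candidate key must contain {D, E}.
{D, E}⁺ = {A, B, D, E, F, J}, which is all of the schema, so {D, E} is the only candidate key.

DE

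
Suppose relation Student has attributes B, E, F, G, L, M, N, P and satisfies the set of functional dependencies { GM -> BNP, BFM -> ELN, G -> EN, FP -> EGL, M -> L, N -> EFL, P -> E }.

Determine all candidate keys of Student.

{G, M}; {F, M, P}; {M, N, P}

Attribute M never appears on the right-hand side of any dependency, so M must belong to every candidate key.
{M}⁺ = {L, M}, which is not all of the schema, so we must add further attributes.
{G, M}⁺: GM→BNP adds B, N, P; G→EN adds E; M→L adds L; N→EFL adds F → {B, E, F, G, L, M, N, P}.
{F, M, P}⁺: FP→EGL adds E, G, L; GM→BNP adds B, N → {B, E, F, G, L, M, N, P}.
{M, N, P}⁺: M→L adds L; N→EFL adds E, F; FP→EGL adds G; GM→BNP adds B → {B, E, F, G, L, M, N, P}.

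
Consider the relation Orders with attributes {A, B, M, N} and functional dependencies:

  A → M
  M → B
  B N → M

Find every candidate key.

(A, N)

Attributes A, N never appear on any right-hand side, so every candidate key must contain {A, N}.
{A, N}⁺ = {A, B, M, N}, which is all of the schema, so {A, N} is the only candidate key.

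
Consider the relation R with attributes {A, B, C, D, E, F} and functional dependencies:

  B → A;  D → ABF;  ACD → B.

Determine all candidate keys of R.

{C, D, E}

Attributes C, D, E never appear on any right-hand side, so every candidate key must contain {C, D, E}.
{C, D, E}⁺ = {A, B, C, D, E, F}, which is all of the schema, so {C, D, E} is the only candidate key.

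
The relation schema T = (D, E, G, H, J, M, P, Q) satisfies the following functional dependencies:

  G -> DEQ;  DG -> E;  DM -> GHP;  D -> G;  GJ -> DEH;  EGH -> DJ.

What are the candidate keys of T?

{D, M}, {G, M}

Attribute M never appears on the right-hand side of any dependency, so M must belong to every candidate key.
{M}⁺ = {M}, which is not all of the schema, so we must add further attributes.
{D, M}⁺: DM→GHP adds G, H, P; G→DEQ adds E, Q; EGH→DJ adds J → {D, E, G, H, J, M, P, Q}. Minimal: {M}⁺ = {M}; {D}⁺ = {D, E, G, Q} — none reach the full schema.
{G, M}⁺: G→DEQ adds D, E, Q; DM→GHP adds H, P; EGH→DJ adds J → {D, E, G, H, J, M, P, Q}. Minimal: {M}⁺ = {M}; {G}⁺ = {D, E, G, Q} — none reach the full schema.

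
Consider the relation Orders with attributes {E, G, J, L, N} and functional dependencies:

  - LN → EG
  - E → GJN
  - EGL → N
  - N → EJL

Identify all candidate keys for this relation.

E, N

{E}⁺: E→GJN adds G, J, N; N→EJL adds L → {E, G, J, L, N}.
{N}⁺: N→EJL adds E, J, L; LN→EG adds G → {E, G, J, L, N}.
Any other superkey contains one of these as a subset, so there are no further candidate keys.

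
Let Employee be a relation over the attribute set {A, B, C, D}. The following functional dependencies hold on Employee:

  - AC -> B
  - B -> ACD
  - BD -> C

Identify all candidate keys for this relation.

{B}⁺: B→ACD adds A, C, D → {A, B, C, D}.
{A, C}⁺: AC→B adds B; B→ACD adds D → {A, B, C, D}. Minimal: {C}⁺ = {C}; {A}⁺ = {A} — none reach the full schema.
Any other superkey contains one of these as a subset, so there are no further candidate keys.

{B}; {A, C}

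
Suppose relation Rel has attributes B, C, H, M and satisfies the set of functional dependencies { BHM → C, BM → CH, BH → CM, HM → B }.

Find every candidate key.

{B, H}, {B, M}, {H, M}

{B, H}⁺: BH→CM adds C, M → {B, C, H, M}. Minimal: {H}⁺ = {H}; {B}⁺ = {B} — none reach the full schema.
{B, M}⁺: BM→CH adds C, H → {B, C, H, M}. Minimal: {M}⁺ = {M}; {B}⁺ = {B} — none reach the full schema.
{H, M}⁺: HM→B adds B; BHM→C adds C → {B, C, H, M}. Minimal: {M}⁺ = {M}; {H}⁺ = {H} — none reach the full schema.
Any other superkey contains one of these as a subset, so there are no further candidate keys.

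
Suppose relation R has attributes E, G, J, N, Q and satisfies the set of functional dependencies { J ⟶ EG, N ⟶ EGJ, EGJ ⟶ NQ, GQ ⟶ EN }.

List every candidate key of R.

{J}; {N}; {G, Q}

{J}⁺: J→EG adds E, G; EGJ→NQ adds N, Q → {E, G, J, N, Q}.
{N}⁺: N→EGJ adds E, G, J; EGJ→NQ adds Q → {E, G, J, N, Q}.
{G, Q}⁺: GQ→EN adds E, N; N→EGJ adds J → {E, G, J, N, Q}.
Any other superkey contains one of these as a subset, so there are no further candidate keys.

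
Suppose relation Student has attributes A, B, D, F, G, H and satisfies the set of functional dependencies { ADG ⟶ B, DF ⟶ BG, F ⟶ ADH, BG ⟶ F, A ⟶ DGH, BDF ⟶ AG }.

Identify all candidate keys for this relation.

{A}⁺: A→DGH adds D, G, H; ADG→B adds B; BG→F adds F → {A, B, D, F, G, H}.
{F}⁺: F→ADH adds A, D, H; A→DGH adds G; ADG→B adds B → {A, B, D, F, G, H}.
{B, G}⁺: BG→F adds F; F→ADH adds A, D, H → {A, B, D, F, G, H}. Minimal: {G}⁺ = {G}; {B}⁺ = {B} — none reach the full schema.
Any other superkey contains one of these as a subset, so there are no further candidate keys.

{A}, {F}, {B, G}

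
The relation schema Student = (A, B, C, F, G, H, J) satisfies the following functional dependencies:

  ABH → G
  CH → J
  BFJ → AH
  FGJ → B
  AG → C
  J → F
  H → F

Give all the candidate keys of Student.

{B, J}⁺: J→F adds F; BFJ→AH adds A, H; ABH→G adds G; AG→C adds C → {A, B, C, F, G, H, J}.
{G, J}⁺: J→F adds F; FGJ→B adds B; BFJ→AH adds A, H; AG→C adds C → {A, B, C, F, G, H, J}.
{A, B, H}⁺: ABH→G adds G; AG→C adds C; H→F adds F; CH→J adds J → {A, B, C, F, G, H, J}.
{A, G, H}⁺: AG→C adds C; H→F adds F; CH→J adds J; FGJ→B adds B → {A, B, C, F, G, H, J}.
{B, C, H}⁺: CH→J adds J; J→F adds F; BFJ→AH adds A; ABH→G adds G → {A, B, C, F, G, H, J}.
{C, G, H}⁺: CH→J adds J; J→F adds F; FGJ→B adds B; BFJ→AH adds A → {A, B, C, F, G, H, J}.
Any other superkey contains one of these as a subset, so there are no further candidate keys.

BJ; GJ; ABH; AGH; BCH; CGH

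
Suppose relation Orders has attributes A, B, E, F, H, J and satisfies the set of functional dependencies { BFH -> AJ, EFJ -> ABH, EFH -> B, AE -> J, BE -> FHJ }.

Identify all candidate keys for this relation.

Attribute E never appears on the right-hand side of any dependency, so E must belong to every candidate key.
{E}⁺ = {E}, which is not all of the schema, so we must add further attributes.
{B, E}⁺: BE→FHJ adds F, H, J; BFH→AJ adds A → {A, B, E, F, H, J}. Minimal: {E}⁺ = {E}; {B}⁺ = {B} — none reach the full schema.
{A, E, F}⁺: AE→J adds J; EFJ→ABH adds B, H → {A, B, E, F, H, J}. Minimal: {E, F}⁺ = {E, F}; {A, F}⁺ = {A, F}; {A, E}⁺ = {A, E, J} — none reach the full schema.
{E, F, H}⁺: EFH→B adds B; BE→FHJ adds J; BFH→AJ adds A → {A, B, E, F, H, J}. Minimal: {F, H}⁺ = {F, H}; {E, H}⁺ = {E, H}; {E, F}⁺ = {E, F} — none reach the full schema.
{E, F, J}⁺: EFJ→ABH adds A, B, H → {A, B, E, F, H, J}. Minimal: {F, J}⁺ = {F, J}; {E, J}⁺ = {E, J}; {E, F}⁺ = {E, F} — none reach the full schema.

(B, E), (A, E, F), (E, F, H), (E, F, J)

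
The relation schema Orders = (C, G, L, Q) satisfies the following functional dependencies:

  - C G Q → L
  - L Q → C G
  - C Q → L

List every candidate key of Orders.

CQ, LQ

Attribute Q never appears on the right-hand side of any dependency, so Q must belong to every candidate key.
{Q}⁺ = {Q}, which is not all of the schema, so we must add further attributes.
{C, Q}⁺: CQ→L adds L; LQ→CG adds G → {C, G, L, Q}. Minimal: {Q}⁺ = {Q}; {C}⁺ = {C} — none reach the full schema.
{L, Q}⁺: LQ→CG adds C, G → {C, G, L, Q}. Minimal: {Q}⁺ = {Q}; {L}⁺ = {L} — none reach the full schema.
Any other superkey contains one of these as a subset, so there are no further candidate keys.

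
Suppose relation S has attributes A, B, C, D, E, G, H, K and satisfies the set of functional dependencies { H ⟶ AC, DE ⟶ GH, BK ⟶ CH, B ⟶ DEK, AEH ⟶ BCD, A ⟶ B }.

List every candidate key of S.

{A}⁺: A→B adds B; B→DEK adds D, E, K; DE→GH adds G, H; BK→CH adds C → {A, B, C, D, E, G, H, K}.
{B}⁺: B→DEK adds D, E, K; DE→GH adds G, H; BK→CH adds C; H→AC adds A → {A, B, C, D, E, G, H, K}.
{H}⁺: H→AC adds A, C; A→B adds B; B→DEK adds D, E, K; DE→GH adds G → {A, B, C, D, E, G, H, K}.
{D, E}⁺: DE→GH adds G, H; H→AC adds A, C; AEH→BCD adds B; B→DEK adds K → {A, B, C, D, E, G, H, K}. Minimal: {E}⁺ = {E}; {D}⁺ = {D} — none reach the full schema.
Any other superkey contains one of these as a subset, so there are no further candidate keys.

{A}; {B}; {H}; {D, E}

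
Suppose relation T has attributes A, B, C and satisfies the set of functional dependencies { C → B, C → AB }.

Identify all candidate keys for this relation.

{C}

{C}⁺: C→B adds B; C→AB adds A → {A, B, C}.
No other minimal superkey exists.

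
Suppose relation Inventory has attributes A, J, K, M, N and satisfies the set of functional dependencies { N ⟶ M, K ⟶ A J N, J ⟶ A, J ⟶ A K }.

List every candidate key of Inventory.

{J}⁺: J→A adds A; J→AK adds K; K→AJN adds N; N→M adds M → {A, J, K, M, N}.
{K}⁺: K→AJN adds A, J, N; N→M adds M → {A, J, K, M, N}.

{J}; {K}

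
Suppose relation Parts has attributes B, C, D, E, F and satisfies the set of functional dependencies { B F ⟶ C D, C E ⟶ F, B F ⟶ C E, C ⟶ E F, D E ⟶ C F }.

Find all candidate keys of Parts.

Attribute B never appears on the right-hand side of any dependency, so B must belong to every candidate key.
{B}⁺ = {B}, which is not all of the schema, so we must add further attributes.
{B, C}⁺: C→EF adds E, F; BF→CD adds D → {B, C, D, E, F}.
{B, F}⁺: BF→CD adds C, D; BF→CE adds E → {B, C, D, E, F}.
{B, D, E}⁺: DE→CF adds C, F → {B, C, D, E, F}.
Any other superkey contains one of these as a subset, so there are no further candidate keys.

(B, C), (B, F), (B, D, E)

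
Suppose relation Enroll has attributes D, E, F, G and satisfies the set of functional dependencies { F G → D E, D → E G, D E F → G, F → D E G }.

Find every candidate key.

(F)

Attribute F never appears on the right-hand side of any dependency, so F must belong to every candidate key.
{F}⁺ = {D, E, F, G}, which is all of the schema, so {F} is the only candidate key.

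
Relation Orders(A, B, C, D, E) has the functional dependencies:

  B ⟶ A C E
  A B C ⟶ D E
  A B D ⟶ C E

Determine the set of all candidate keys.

Attribute B never appears on the right-hand side of any dependency, so B must belong to every candidate key.
{B}⁺ = {A, B, C, D, E}, which is all of the schema, so {B} is the only candidate key.

B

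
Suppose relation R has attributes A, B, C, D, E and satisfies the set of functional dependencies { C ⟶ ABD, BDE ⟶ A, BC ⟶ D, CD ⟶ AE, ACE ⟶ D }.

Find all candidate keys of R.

C

Attribute C never appears on the right-hand side of any dependency, so C must belong to every candidate key.
{C}⁺ = {A, B, C, D, E}, which is all of the schema, so {C} is the only candidate key.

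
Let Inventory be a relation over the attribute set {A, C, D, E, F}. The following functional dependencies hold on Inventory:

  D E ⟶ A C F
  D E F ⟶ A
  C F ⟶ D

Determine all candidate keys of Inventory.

{D, E}, {C, E, F}

Attribute E never appears on the right-hand side of any dependency, so E must belong to every candidate key.
{E}⁺ = {E}, which is not all of the schema, so we must add further attributes.
{D, E}⁺: DE→ACF adds A, C, F → {A, C, D, E, F}. Minimal: {E}⁺ = {E}; {D}⁺ = {D} — none reach the full schema.
{C, E, F}⁺: CF→D adds D; DE→ACF adds A → {A, C, D, E, F}. Minimal: {E, F}⁺ = {E, F}; {C, F}⁺ = {C, D, F}; {C, E}⁺ = {C, E} — none reach the full schema.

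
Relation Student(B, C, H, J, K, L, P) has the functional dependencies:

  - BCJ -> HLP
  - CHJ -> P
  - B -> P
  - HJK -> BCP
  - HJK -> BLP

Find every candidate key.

(H, J, K), (B, C, J, K)

Attributes J, K never appear on any right-hand side, so every candidate key must contain {J, K}.
{J, K}⁺ = {J, K}, which is not all of the schema, so we must add further attributes.
{H, J, K}⁺: HJK→BCP adds B, C, P; HJK→BLP adds L → {B, C, H, J, K, L, P}. Minimal: {J, K}⁺ = {J, K}; {H, K}⁺ = {H, K}; {H, J}⁺ = {H, J} — none reach the full schema.
{B, C, J, K}⁺: BCJ→HLP adds H, L, P → {B, C, H, J, K, L, P}. Minimal: {C, J, K}⁺ = {C, J, K}; {B, J, K}⁺ = {B, J, K, P}; {B, C, K}⁺ = {B, C, K, P}; … — none reach the full schema.
Any other superkey contains one of these as a subset, so there are no further candidate keys.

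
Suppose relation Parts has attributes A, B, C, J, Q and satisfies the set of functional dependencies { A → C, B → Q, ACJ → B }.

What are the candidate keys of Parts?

(A, J)

Attributes A, J never appear on any right-hand side, so every candidate key must contain {A, J}.
{A, J}⁺ = {A, B, C, J, Q}, which is all of the schema, so {A, J} is the only candidate key.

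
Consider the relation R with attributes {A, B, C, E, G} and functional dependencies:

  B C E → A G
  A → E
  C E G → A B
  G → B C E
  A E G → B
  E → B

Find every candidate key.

(G), (A, C), (C, E)

{G}⁺: G→BCE adds B, C, E; BCE→AG adds A → {A, B, C, E, G}.
{A, C}⁺: A→E adds E; E→B adds B; BCE→AG adds G → {A, B, C, E, G}. Minimal: {C}⁺ = {C}; {A}⁺ = {A, B, E} — none reach the full schema.
{C, E}⁺: E→B adds B; BCE→AG adds A, G → {A, B, C, E, G}. Minimal: {E}⁺ = {B, E}; {C}⁺ = {C} — none reach the full schema.
Any other superkey contains one of these as a subset, so there are no further candidate keys.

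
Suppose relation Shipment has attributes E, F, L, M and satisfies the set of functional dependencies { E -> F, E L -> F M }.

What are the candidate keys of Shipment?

Attributes E, L never appear on any right-hand side, so every candidate key must contain {E, L}.
{E, L}⁺ = {E, F, L, M}, which is all of the schema, so {E, L} is the only candidate key.

EL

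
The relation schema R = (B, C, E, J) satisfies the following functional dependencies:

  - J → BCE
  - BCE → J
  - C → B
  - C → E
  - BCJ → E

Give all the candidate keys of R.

{C}⁺: C→B adds B; C→E adds E; BCE→J adds J → {B, C, E, J}.
{J}⁺: J→BCE adds B, C, E → {B, C, E, J}.

(C), (J)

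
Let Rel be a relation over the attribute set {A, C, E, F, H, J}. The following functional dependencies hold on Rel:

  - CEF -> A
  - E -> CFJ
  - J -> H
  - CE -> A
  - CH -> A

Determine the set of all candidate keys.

Attribute E never appears on the right-hand side of any dependency, so E must belong to every candidate key.
{E}⁺ = {A, C, E, F, H, J}, which is all of the schema, so {E} is the only candidate key.

{E}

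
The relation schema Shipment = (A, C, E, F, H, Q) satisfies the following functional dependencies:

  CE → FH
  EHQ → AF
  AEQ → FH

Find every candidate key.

(C, E, Q)

Attributes C, E, Q never appear on any right-hand side, so every candidate key must contain {C, E, Q}.
{C, E, Q}⁺ = {A, C, E, F, H, Q}, which is all of the schema, so {C, E, Q} is the only candidate key.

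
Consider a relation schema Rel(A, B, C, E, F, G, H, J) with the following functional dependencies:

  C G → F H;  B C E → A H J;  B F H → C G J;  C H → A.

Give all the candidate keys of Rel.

Attributes B, E never appear on any right-hand side, so every candidate key must contain {B, E}.
{B, E}⁺ = {B, E}, which is not all of the schema, so we must add further attributes.
{B, C, E, F}⁺: BCE→AHJ adds A, H, J; BFH→CGJ adds G → {A, B, C, E, F, G, H, J}. Minimal: {C, E, F}⁺ = {C, E, F}; {B, E, F}⁺ = {B, E, F}; {B, C, F}⁺ = {B, C, F}; … — none reach the full schema.
{B, C, E, G}⁺: CG→FH adds F, H; BCE→AHJ adds A, J → {A, B, C, E, F, G, H, J}. Minimal: {C, E, G}⁺ = {A, C, E, F, G, H}; {B, E, G}⁺ = {B, E, G}; {B, C, G}⁺ = {A, B, C, F, G, H, J}; … — none reach the full schema.
{B, E, F, H}⁺: BFH→CGJ adds C, G, J; CH→A adds A → {A, B, C, E, F, G, H, J}. Minimal: {E, F, H}⁺ = {E, F, H}; {B, F, H}⁺ = {A, B, C, F, G, H, J}; {B, E, H}⁺ = {B, E, H}; … — none reach the full schema.
Any other superkey contains one of these as a subset, so there are no further candidate keys.

BCEF; BCEG; BEFH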